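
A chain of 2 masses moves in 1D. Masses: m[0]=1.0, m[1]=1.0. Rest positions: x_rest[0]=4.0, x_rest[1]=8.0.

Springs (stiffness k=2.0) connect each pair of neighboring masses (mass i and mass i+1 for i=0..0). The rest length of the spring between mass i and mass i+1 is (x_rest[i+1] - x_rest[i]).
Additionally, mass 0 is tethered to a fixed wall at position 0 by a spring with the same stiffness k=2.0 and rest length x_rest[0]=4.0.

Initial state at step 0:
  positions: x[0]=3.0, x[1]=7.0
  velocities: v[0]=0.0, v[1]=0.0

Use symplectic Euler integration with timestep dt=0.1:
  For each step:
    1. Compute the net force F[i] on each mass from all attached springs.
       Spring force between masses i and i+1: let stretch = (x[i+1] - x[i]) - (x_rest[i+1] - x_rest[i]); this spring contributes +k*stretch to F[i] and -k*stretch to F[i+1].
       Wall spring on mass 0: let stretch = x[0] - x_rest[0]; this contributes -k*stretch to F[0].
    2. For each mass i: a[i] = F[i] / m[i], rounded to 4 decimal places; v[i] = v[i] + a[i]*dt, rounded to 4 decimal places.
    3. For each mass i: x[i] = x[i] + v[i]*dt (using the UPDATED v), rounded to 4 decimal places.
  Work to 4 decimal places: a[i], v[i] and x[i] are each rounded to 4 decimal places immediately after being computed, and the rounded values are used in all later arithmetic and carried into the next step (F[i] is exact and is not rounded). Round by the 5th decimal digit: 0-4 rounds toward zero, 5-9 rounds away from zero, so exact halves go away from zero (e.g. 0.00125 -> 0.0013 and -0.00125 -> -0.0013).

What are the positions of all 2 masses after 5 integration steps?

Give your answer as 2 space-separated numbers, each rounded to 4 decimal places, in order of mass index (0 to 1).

Step 0: x=[3.0000 7.0000] v=[0.0000 0.0000]
Step 1: x=[3.0200 7.0000] v=[0.2000 0.0000]
Step 2: x=[3.0592 7.0004] v=[0.3920 0.0040]
Step 3: x=[3.1160 7.0020] v=[0.5684 0.0158]
Step 4: x=[3.1882 7.0059] v=[0.7224 0.0386]
Step 5: x=[3.2730 7.0134] v=[0.8483 0.0751]

Answer: 3.2730 7.0134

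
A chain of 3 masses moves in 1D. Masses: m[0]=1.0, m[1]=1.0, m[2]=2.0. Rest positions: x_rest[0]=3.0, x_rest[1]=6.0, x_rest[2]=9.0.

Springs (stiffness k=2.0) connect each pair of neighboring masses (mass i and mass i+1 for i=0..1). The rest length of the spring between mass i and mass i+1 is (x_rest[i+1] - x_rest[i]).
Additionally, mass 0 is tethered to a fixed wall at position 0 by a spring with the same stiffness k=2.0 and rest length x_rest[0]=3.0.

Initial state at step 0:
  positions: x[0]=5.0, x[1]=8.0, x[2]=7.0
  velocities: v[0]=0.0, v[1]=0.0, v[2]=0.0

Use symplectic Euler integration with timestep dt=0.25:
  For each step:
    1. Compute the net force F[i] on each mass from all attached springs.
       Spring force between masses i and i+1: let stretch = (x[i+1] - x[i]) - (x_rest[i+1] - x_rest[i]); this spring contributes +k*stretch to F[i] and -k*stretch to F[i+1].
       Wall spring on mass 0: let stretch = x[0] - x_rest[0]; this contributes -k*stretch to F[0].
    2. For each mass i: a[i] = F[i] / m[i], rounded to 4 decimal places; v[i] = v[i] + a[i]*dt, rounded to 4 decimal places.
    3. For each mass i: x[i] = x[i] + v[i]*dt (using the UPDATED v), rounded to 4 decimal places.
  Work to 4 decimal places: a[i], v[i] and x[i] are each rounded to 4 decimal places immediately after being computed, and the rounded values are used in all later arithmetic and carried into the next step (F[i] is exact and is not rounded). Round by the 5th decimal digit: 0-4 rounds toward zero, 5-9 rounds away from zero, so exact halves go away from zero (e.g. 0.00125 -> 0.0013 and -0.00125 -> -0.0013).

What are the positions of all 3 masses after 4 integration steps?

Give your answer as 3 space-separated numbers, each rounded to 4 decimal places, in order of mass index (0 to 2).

Answer: 2.6008 4.6278 8.8691

Derivation:
Step 0: x=[5.0000 8.0000 7.0000] v=[0.0000 0.0000 0.0000]
Step 1: x=[4.7500 7.5000 7.2500] v=[-1.0000 -2.0000 1.0000]
Step 2: x=[4.2500 6.6250 7.7031] v=[-2.0000 -3.5000 1.8125]
Step 3: x=[3.5156 5.5879 8.2764] v=[-2.9375 -4.1485 2.2930]
Step 4: x=[2.6008 4.6278 8.8691] v=[-3.6592 -3.8404 2.3709]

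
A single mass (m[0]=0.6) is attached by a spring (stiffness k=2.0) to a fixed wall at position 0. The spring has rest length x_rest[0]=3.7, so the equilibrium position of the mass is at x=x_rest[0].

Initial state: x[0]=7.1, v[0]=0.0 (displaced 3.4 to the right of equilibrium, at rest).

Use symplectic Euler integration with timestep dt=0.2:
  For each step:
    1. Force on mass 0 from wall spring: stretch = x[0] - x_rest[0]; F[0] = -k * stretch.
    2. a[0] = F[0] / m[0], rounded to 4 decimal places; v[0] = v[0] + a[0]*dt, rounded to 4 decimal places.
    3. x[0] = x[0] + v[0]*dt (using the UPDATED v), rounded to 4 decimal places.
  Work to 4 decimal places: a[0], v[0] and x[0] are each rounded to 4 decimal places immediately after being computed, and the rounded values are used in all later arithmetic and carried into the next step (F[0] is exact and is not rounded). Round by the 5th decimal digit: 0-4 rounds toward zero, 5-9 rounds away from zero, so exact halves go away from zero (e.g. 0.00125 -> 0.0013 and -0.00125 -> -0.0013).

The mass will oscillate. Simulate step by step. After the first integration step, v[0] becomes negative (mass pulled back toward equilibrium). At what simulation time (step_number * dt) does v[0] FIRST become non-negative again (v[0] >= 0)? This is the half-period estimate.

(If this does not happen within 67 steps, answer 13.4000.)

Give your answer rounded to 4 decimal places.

Answer: 1.8000

Derivation:
Step 0: x=[7.1000] v=[0.0000]
Step 1: x=[6.6467] v=[-2.2667]
Step 2: x=[5.8005] v=[-4.2312]
Step 3: x=[4.6742] v=[-5.6315]
Step 4: x=[3.4180] v=[-6.2810]
Step 5: x=[2.1994] v=[-6.0930]
Step 6: x=[1.1809] v=[-5.0926]
Step 7: x=[0.4983] v=[-3.4132]
Step 8: x=[0.2426] v=[-1.2787]
Step 9: x=[0.4478] v=[1.0262]
First v>=0 after going negative at step 9, time=1.8000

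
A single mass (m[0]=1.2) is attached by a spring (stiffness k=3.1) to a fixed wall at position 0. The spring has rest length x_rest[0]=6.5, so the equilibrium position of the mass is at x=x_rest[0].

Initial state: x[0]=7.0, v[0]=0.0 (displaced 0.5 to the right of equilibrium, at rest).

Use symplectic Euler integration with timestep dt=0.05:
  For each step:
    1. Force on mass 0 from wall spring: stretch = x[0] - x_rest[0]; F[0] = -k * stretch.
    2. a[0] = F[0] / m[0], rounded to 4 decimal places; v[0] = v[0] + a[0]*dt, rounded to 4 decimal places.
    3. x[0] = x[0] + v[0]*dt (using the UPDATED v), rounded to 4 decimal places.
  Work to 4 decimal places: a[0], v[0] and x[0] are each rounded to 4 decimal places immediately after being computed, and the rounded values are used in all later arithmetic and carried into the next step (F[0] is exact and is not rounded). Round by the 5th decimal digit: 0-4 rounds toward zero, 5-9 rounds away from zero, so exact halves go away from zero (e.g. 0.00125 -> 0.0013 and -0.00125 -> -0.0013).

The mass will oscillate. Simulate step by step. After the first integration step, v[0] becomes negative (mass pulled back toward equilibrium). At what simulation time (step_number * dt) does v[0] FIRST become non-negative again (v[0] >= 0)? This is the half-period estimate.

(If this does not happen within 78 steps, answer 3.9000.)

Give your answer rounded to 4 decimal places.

Step 0: x=[7.0000] v=[0.0000]
Step 1: x=[6.9968] v=[-0.0646]
Step 2: x=[6.9904] v=[-0.1288]
Step 3: x=[6.9808] v=[-0.1921]
Step 4: x=[6.9681] v=[-0.2542]
Step 5: x=[6.9524] v=[-0.3147]
Step 6: x=[6.9337] v=[-0.3731]
Step 7: x=[6.9122] v=[-0.4291]
Step 8: x=[6.8881] v=[-0.4823]
Step 9: x=[6.8615] v=[-0.5324]
Step 10: x=[6.8325] v=[-0.5791]
Step 11: x=[6.8014] v=[-0.6221]
Step 12: x=[6.7684] v=[-0.6610]
Step 13: x=[6.7336] v=[-0.6957]
Step 14: x=[6.6973] v=[-0.7259]
Step 15: x=[6.6597] v=[-0.7514]
Step 16: x=[6.6211] v=[-0.7720]
Step 17: x=[6.5817] v=[-0.7876]
Step 18: x=[6.5418] v=[-0.7982]
Step 19: x=[6.5016] v=[-0.8036]
Step 20: x=[6.4614] v=[-0.8038]
Step 21: x=[6.4215] v=[-0.7988]
Step 22: x=[6.3821] v=[-0.7887]
Step 23: x=[6.3434] v=[-0.7735]
Step 24: x=[6.3057] v=[-0.7533]
Step 25: x=[6.2693] v=[-0.7282]
Step 26: x=[6.2344] v=[-0.6984]
Step 27: x=[6.2012] v=[-0.6641]
Step 28: x=[6.1699] v=[-0.6255]
Step 29: x=[6.1408] v=[-0.5829]
Step 30: x=[6.1140] v=[-0.5365]
Step 31: x=[6.0897] v=[-0.4866]
Step 32: x=[6.0680] v=[-0.4336]
Step 33: x=[6.0491] v=[-0.3778]
Step 34: x=[6.0331] v=[-0.3196]
Step 35: x=[6.0201] v=[-0.2593]
Step 36: x=[6.0102] v=[-0.1973]
Step 37: x=[6.0035] v=[-0.1340]
Step 38: x=[6.0000] v=[-0.0699]
Step 39: x=[5.9997] v=[-0.0053]
Step 40: x=[6.0027] v=[0.0593]
First v>=0 after going negative at step 40, time=2.0000

Answer: 2.0000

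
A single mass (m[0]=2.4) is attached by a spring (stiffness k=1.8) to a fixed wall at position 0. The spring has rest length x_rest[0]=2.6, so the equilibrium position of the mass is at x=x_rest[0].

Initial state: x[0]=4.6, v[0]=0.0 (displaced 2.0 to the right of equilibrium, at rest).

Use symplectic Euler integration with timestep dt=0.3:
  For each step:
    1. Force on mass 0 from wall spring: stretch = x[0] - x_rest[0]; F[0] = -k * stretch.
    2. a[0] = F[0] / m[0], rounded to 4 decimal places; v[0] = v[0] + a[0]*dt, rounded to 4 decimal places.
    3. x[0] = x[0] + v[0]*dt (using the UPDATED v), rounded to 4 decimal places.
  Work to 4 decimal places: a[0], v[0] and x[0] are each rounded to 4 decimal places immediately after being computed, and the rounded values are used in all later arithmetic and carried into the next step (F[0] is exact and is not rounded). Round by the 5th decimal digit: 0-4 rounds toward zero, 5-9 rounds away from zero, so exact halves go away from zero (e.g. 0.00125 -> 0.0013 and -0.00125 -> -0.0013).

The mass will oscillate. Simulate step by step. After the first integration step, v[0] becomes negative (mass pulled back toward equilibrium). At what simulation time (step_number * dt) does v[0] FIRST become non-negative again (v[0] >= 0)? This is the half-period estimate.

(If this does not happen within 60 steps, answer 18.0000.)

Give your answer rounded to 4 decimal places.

Step 0: x=[4.6000] v=[0.0000]
Step 1: x=[4.4650] v=[-0.4500]
Step 2: x=[4.2041] v=[-0.8696]
Step 3: x=[3.8350] v=[-1.2305]
Step 4: x=[3.3825] v=[-1.5084]
Step 5: x=[2.8772] v=[-1.6845]
Step 6: x=[2.3531] v=[-1.7469]
Step 7: x=[1.8457] v=[-1.6913]
Step 8: x=[1.3892] v=[-1.5216]
Step 9: x=[1.0144] v=[-1.2492]
Step 10: x=[0.7467] v=[-0.8924]
Step 11: x=[0.6041] v=[-0.4754]
Step 12: x=[0.5962] v=[-0.0263]
Step 13: x=[0.7236] v=[0.4246]
First v>=0 after going negative at step 13, time=3.9000

Answer: 3.9000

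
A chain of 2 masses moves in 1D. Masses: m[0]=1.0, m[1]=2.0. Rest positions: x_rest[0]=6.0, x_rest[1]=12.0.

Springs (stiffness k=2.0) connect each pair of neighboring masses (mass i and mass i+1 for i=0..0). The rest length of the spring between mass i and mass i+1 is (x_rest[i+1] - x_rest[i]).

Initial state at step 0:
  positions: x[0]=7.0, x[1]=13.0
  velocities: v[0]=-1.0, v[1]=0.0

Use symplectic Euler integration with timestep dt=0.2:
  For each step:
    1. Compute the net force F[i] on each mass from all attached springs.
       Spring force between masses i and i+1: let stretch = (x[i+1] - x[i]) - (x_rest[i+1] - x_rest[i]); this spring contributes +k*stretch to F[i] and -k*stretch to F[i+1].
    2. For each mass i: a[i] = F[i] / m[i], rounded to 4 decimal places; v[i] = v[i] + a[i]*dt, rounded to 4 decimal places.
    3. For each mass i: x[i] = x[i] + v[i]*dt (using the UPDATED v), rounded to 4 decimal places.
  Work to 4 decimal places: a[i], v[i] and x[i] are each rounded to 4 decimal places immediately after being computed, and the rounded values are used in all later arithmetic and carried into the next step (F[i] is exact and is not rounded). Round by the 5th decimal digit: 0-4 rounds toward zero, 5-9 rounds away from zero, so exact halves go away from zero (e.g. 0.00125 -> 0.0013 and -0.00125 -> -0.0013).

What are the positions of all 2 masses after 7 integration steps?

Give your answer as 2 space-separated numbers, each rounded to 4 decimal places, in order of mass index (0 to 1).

Answer: 6.2803 12.6599

Derivation:
Step 0: x=[7.0000 13.0000] v=[-1.0000 0.0000]
Step 1: x=[6.8000 13.0000] v=[-1.0000 0.0000]
Step 2: x=[6.6160 12.9920] v=[-0.9200 -0.0400]
Step 3: x=[6.4621 12.9690] v=[-0.7696 -0.1152]
Step 4: x=[6.3487 12.9257] v=[-0.5668 -0.2166]
Step 5: x=[6.2815 12.8593] v=[-0.3360 -0.3320]
Step 6: x=[6.2605 12.7698] v=[-0.1049 -0.4476]
Step 7: x=[6.2803 12.6599] v=[0.0988 -0.5495]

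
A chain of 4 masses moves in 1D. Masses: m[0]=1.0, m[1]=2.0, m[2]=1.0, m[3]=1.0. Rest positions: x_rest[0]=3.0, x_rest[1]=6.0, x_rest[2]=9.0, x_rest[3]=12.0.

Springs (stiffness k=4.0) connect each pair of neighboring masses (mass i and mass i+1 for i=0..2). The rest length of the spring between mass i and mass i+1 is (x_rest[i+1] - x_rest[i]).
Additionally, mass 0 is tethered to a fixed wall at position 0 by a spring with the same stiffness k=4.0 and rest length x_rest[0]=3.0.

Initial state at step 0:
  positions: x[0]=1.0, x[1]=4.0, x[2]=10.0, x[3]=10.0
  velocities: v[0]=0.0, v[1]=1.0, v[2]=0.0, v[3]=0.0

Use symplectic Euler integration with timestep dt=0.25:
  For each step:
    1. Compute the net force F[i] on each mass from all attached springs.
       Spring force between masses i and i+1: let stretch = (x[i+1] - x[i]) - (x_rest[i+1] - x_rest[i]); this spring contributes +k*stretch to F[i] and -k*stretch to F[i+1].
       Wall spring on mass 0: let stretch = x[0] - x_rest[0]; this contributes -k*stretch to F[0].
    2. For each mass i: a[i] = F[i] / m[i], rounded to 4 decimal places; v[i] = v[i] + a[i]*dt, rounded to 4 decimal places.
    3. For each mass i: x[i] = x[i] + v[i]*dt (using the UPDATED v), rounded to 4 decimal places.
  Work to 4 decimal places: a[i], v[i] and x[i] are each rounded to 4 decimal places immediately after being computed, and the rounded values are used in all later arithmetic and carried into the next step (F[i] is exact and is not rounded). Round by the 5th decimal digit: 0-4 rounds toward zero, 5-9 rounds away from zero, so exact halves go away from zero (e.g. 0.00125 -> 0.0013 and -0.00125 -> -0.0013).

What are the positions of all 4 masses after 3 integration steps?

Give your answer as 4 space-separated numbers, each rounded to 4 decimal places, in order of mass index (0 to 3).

Step 0: x=[1.0000 4.0000 10.0000 10.0000] v=[0.0000 1.0000 0.0000 0.0000]
Step 1: x=[1.5000 4.6250 8.5000 10.7500] v=[2.0000 2.5000 -6.0000 3.0000]
Step 2: x=[2.4063 5.3438 6.5938 11.6875] v=[3.6250 2.8750 -7.6250 3.7500]
Step 3: x=[3.4454 5.8516 5.6485 12.1016] v=[4.1562 2.0313 -3.7813 1.6563]

Answer: 3.4454 5.8516 5.6485 12.1016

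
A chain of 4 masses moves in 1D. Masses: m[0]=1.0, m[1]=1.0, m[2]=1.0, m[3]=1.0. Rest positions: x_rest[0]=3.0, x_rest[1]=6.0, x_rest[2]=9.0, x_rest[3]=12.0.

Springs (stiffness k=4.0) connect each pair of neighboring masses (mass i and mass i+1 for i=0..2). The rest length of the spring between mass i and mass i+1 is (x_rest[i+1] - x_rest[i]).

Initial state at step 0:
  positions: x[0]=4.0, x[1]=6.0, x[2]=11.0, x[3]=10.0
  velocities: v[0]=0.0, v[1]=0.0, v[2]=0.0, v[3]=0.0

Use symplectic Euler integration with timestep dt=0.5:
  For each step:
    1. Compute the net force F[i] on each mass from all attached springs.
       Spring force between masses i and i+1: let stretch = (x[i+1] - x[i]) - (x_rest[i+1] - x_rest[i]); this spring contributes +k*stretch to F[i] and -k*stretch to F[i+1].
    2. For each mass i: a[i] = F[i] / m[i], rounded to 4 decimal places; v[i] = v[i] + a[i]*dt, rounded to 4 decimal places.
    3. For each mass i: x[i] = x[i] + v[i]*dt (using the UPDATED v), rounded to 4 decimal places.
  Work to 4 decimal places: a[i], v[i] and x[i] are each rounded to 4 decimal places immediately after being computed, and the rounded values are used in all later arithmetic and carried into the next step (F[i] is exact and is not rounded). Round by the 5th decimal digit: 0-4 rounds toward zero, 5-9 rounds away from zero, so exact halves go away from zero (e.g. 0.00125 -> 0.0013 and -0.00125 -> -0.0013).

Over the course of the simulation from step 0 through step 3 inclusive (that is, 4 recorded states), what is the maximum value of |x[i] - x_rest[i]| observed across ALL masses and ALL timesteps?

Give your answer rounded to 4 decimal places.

Answer: 4.0000

Derivation:
Step 0: x=[4.0000 6.0000 11.0000 10.0000] v=[0.0000 0.0000 0.0000 0.0000]
Step 1: x=[3.0000 9.0000 5.0000 14.0000] v=[-2.0000 6.0000 -12.0000 8.0000]
Step 2: x=[5.0000 2.0000 12.0000 12.0000] v=[4.0000 -14.0000 14.0000 -4.0000]
Step 3: x=[1.0000 8.0000 9.0000 13.0000] v=[-8.0000 12.0000 -6.0000 2.0000]
Max displacement = 4.0000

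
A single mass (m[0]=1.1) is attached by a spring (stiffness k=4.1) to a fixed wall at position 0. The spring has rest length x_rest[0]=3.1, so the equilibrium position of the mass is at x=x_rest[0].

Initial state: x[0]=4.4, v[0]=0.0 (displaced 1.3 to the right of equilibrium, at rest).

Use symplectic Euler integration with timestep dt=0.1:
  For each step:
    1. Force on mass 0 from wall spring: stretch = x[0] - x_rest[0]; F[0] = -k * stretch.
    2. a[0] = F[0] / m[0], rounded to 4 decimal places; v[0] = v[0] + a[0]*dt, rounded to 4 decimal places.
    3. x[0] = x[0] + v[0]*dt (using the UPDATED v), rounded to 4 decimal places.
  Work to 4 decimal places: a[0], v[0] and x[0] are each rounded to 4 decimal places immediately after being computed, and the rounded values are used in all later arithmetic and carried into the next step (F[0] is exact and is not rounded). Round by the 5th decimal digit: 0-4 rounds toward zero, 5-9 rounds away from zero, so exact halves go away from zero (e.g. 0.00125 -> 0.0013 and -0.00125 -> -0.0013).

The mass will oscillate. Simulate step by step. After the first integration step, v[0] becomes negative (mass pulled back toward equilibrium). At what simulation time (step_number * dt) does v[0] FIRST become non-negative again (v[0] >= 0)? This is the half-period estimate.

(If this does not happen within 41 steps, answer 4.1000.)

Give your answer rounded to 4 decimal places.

Step 0: x=[4.4000] v=[0.0000]
Step 1: x=[4.3515] v=[-0.4846]
Step 2: x=[4.2564] v=[-0.9511]
Step 3: x=[4.1182] v=[-1.3821]
Step 4: x=[3.9420] v=[-1.7616]
Step 5: x=[3.7345] v=[-2.0754]
Step 6: x=[3.5033] v=[-2.3119]
Step 7: x=[3.2571] v=[-2.4622]
Step 8: x=[3.0050] v=[-2.5208]
Step 9: x=[2.7565] v=[-2.4854]
Step 10: x=[2.5208] v=[-2.3574]
Step 11: x=[2.3067] v=[-2.1415]
Step 12: x=[2.1221] v=[-1.8458]
Step 13: x=[1.9740] v=[-1.4813]
Step 14: x=[1.8678] v=[-1.0616]
Step 15: x=[1.8076] v=[-0.6023]
Step 16: x=[1.7955] v=[-0.1206]
Step 17: x=[1.8321] v=[0.3656]
First v>=0 after going negative at step 17, time=1.7000

Answer: 1.7000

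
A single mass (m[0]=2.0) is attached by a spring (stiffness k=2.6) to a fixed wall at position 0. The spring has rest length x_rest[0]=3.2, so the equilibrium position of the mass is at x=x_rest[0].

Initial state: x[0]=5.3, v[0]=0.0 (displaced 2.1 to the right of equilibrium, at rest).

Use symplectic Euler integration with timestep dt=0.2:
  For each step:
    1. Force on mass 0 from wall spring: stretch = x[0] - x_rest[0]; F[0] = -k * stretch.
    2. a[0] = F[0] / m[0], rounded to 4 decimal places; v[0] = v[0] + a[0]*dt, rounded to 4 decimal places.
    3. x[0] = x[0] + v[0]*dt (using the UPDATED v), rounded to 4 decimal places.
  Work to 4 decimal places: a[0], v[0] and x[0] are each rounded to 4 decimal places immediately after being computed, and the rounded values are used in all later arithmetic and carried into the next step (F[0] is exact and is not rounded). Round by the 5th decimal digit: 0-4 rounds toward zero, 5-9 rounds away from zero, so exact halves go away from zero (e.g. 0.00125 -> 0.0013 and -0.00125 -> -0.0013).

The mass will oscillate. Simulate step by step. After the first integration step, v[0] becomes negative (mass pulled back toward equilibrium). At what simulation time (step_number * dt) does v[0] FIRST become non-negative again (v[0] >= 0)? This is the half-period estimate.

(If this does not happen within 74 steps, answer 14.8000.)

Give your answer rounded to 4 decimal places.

Answer: 2.8000

Derivation:
Step 0: x=[5.3000] v=[0.0000]
Step 1: x=[5.1908] v=[-0.5460]
Step 2: x=[4.9781] v=[-1.0636]
Step 3: x=[4.6729] v=[-1.5259]
Step 4: x=[4.2911] v=[-1.9089]
Step 5: x=[3.8526] v=[-2.1926]
Step 6: x=[3.3801] v=[-2.3623]
Step 7: x=[2.8983] v=[-2.4091]
Step 8: x=[2.4322] v=[-2.3307]
Step 9: x=[2.0060] v=[-2.1311]
Step 10: x=[1.6419] v=[-1.8207]
Step 11: x=[1.3588] v=[-1.4156]
Step 12: x=[1.1714] v=[-0.9369]
Step 13: x=[1.0895] v=[-0.4095]
Step 14: x=[1.1173] v=[0.1392]
First v>=0 after going negative at step 14, time=2.8000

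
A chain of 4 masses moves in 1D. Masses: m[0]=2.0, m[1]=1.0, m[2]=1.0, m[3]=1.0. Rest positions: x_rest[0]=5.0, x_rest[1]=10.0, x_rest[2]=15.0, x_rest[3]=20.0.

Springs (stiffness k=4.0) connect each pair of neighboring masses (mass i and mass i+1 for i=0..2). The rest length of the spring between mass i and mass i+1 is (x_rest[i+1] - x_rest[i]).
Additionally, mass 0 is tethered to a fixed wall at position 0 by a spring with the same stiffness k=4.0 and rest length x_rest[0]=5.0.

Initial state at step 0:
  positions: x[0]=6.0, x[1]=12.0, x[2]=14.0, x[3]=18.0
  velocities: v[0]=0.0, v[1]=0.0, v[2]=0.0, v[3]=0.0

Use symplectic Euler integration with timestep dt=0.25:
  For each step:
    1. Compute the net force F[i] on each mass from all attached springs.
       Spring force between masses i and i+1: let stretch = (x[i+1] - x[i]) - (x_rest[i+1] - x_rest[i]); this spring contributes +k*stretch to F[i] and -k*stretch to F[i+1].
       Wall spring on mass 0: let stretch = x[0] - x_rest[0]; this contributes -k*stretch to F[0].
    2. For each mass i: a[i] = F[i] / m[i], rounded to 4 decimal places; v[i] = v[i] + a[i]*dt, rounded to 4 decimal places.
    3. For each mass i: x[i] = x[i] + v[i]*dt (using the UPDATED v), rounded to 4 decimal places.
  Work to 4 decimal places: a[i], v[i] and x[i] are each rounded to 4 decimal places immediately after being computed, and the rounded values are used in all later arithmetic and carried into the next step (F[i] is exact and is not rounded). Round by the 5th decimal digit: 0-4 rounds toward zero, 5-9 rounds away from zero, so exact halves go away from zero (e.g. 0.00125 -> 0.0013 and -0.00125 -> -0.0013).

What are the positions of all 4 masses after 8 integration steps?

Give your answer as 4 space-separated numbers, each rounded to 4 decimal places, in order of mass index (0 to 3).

Answer: 3.1894 9.5708 15.9570 20.7059

Derivation:
Step 0: x=[6.0000 12.0000 14.0000 18.0000] v=[0.0000 0.0000 0.0000 0.0000]
Step 1: x=[6.0000 11.0000 14.5000 18.2500] v=[0.0000 -4.0000 2.0000 1.0000]
Step 2: x=[5.8750 9.6250 15.0625 18.8125] v=[-0.5000 -5.5000 2.2500 2.2500]
Step 3: x=[5.4844 8.6719 15.2031 19.6875] v=[-1.5625 -3.8125 0.5625 3.5000]
Step 4: x=[4.8067 8.5547 14.8320 20.6914] v=[-2.7110 -0.4688 -1.4843 4.0156]
Step 5: x=[3.9966 9.0698 14.3565 21.4805] v=[-3.2404 2.0605 -1.9022 3.1562]
Step 6: x=[3.3211 9.6383 14.3403 21.7386] v=[-2.7021 2.2740 -0.0649 1.0322]
Step 7: x=[3.0201 9.8030 14.9982 21.3971] v=[-1.2041 0.6588 2.6314 -1.3661]
Step 8: x=[3.1894 9.5708 15.9570 20.7059] v=[0.6773 -0.9289 3.8351 -2.7650]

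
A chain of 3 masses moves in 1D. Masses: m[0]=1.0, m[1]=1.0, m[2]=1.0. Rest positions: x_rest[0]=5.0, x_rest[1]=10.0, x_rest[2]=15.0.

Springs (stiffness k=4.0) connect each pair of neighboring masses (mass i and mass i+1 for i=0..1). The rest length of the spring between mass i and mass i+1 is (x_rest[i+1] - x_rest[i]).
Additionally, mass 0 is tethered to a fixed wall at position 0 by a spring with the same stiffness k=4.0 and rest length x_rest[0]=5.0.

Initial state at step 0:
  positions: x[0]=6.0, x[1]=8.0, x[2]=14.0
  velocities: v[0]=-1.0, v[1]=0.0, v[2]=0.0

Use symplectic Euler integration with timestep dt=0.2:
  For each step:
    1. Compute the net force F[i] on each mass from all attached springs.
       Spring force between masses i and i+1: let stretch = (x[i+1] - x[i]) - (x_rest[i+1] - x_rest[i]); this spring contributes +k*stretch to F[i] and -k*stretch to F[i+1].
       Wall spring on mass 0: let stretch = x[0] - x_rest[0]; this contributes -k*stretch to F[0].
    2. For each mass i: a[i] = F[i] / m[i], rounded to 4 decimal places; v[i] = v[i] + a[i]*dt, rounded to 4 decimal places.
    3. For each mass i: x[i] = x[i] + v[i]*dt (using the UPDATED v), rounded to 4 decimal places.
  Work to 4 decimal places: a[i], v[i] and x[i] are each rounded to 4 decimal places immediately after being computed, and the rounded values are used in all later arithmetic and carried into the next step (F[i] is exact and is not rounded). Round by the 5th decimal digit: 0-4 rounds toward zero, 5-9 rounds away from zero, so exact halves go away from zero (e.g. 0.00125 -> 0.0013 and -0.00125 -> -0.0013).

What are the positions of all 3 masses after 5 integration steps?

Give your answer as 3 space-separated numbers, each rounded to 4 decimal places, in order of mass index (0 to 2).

Step 0: x=[6.0000 8.0000 14.0000] v=[-1.0000 0.0000 0.0000]
Step 1: x=[5.1600 8.6400 13.8400] v=[-4.2000 3.2000 -0.8000]
Step 2: x=[4.0512 9.5552 13.6480] v=[-5.5440 4.5760 -0.9600]
Step 3: x=[3.1748 10.2446 13.6012] v=[-4.3818 3.4470 -0.2342]
Step 4: x=[2.9216 10.3399 13.8173] v=[-1.2658 0.4764 1.0805]
Step 5: x=[3.3879 9.8046 14.2770] v=[2.3316 -2.6763 2.2986]

Answer: 3.3879 9.8046 14.2770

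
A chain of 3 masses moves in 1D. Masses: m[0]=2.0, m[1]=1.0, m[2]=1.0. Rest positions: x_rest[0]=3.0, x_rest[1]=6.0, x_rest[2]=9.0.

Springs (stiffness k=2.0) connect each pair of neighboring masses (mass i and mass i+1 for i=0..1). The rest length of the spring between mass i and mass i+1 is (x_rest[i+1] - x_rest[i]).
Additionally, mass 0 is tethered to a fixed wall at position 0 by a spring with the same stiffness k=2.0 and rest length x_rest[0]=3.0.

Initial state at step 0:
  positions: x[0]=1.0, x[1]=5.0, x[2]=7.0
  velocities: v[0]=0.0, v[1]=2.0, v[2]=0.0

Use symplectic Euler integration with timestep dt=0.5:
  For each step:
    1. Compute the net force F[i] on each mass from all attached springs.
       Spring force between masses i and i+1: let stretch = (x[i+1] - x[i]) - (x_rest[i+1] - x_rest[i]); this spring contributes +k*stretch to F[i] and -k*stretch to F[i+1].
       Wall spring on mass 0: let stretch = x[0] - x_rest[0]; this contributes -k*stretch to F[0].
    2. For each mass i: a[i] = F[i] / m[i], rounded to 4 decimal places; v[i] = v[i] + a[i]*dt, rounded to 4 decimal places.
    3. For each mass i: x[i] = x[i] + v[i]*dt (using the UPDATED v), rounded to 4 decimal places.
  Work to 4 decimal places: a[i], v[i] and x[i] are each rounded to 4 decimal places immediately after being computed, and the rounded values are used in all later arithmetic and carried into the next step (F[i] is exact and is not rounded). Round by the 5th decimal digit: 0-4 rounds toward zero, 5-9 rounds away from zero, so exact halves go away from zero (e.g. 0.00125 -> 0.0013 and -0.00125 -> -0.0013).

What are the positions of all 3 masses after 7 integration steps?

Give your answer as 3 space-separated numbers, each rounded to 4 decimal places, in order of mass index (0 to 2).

Answer: 3.9692 7.4034 12.3293

Derivation:
Step 0: x=[1.0000 5.0000 7.0000] v=[0.0000 2.0000 0.0000]
Step 1: x=[1.7500 5.0000 7.5000] v=[1.5000 0.0000 1.0000]
Step 2: x=[2.8750 4.6250 8.2500] v=[2.2500 -0.7500 1.5000]
Step 3: x=[3.7188 5.1875 8.6875] v=[1.6875 1.1250 0.8750]
Step 4: x=[4.0001 6.7657 8.8750] v=[0.5625 3.1563 0.3750]
Step 5: x=[3.9727 8.0157 9.5079] v=[-0.0548 2.5000 1.2657]
Step 6: x=[3.9629 7.9903 10.8947] v=[-0.0197 -0.0508 2.7735]
Step 7: x=[3.9692 7.4034 12.3293] v=[0.0126 -1.1738 2.8691]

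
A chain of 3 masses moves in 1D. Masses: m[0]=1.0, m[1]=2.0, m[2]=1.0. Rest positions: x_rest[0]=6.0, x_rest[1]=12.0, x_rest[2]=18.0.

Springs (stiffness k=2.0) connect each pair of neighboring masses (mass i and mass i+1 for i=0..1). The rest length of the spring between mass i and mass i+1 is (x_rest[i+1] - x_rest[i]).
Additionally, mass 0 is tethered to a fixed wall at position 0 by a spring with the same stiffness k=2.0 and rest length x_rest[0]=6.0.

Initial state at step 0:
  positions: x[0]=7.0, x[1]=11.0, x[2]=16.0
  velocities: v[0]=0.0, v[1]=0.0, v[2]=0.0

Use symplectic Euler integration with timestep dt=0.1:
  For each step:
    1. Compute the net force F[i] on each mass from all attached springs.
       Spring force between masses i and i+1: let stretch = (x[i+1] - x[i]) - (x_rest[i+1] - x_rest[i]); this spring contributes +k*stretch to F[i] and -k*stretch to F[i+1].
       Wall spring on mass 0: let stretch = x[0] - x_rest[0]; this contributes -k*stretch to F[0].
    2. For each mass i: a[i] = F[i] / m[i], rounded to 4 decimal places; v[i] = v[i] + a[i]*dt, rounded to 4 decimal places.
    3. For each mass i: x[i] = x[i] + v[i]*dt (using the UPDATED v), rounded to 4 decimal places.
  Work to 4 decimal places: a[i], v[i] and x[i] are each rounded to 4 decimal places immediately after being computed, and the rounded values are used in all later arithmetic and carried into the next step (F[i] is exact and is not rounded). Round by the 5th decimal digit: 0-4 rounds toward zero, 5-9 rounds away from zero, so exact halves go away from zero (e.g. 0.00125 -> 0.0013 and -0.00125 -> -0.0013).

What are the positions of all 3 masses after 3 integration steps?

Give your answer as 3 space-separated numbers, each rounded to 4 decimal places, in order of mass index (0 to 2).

Step 0: x=[7.0000 11.0000 16.0000] v=[0.0000 0.0000 0.0000]
Step 1: x=[6.9400 11.0100 16.0200] v=[-0.6000 0.1000 0.2000]
Step 2: x=[6.8226 11.0294 16.0598] v=[-1.1740 0.1940 0.3980]
Step 3: x=[6.6529 11.0570 16.1190] v=[-1.6972 0.2764 0.5919]

Answer: 6.6529 11.0570 16.1190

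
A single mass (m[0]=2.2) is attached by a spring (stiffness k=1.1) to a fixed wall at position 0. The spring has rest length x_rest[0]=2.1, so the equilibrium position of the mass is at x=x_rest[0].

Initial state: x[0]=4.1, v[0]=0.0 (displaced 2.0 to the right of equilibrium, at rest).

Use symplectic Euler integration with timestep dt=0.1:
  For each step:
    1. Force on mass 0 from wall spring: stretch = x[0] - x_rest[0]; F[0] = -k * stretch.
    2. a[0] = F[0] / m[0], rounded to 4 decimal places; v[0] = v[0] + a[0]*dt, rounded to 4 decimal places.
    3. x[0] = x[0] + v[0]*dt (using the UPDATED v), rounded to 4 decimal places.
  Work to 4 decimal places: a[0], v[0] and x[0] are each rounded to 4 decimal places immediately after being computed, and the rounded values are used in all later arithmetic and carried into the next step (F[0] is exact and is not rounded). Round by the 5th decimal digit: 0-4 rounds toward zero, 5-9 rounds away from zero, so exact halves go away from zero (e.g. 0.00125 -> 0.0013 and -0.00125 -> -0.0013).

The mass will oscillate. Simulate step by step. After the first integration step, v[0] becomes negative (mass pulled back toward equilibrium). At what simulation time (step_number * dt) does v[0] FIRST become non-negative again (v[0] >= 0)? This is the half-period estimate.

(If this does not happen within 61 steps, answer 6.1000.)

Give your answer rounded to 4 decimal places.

Step 0: x=[4.1000] v=[0.0000]
Step 1: x=[4.0900] v=[-0.1000]
Step 2: x=[4.0701] v=[-0.1995]
Step 3: x=[4.0403] v=[-0.2980]
Step 4: x=[4.0008] v=[-0.3950]
Step 5: x=[3.9518] v=[-0.4900]
Step 6: x=[3.8935] v=[-0.5826]
Step 7: x=[3.8263] v=[-0.6723]
Step 8: x=[3.7504] v=[-0.7586]
Step 9: x=[3.6663] v=[-0.8411]
Step 10: x=[3.5744] v=[-0.9194]
Step 11: x=[3.4751] v=[-0.9931]
Step 12: x=[3.3689] v=[-1.0619]
Step 13: x=[3.2564] v=[-1.1254]
Step 14: x=[3.1381] v=[-1.1832]
Step 15: x=[3.0146] v=[-1.2351]
Step 16: x=[2.8865] v=[-1.2808]
Step 17: x=[2.7545] v=[-1.3201]
Step 18: x=[2.6192] v=[-1.3528]
Step 19: x=[2.4813] v=[-1.3788]
Step 20: x=[2.3415] v=[-1.3979]
Step 21: x=[2.2005] v=[-1.4100]
Step 22: x=[2.0590] v=[-1.4150]
Step 23: x=[1.9177] v=[-1.4130]
Step 24: x=[1.7773] v=[-1.4039]
Step 25: x=[1.6385] v=[-1.3878]
Step 26: x=[1.5020] v=[-1.3647]
Step 27: x=[1.3685] v=[-1.3348]
Step 28: x=[1.2387] v=[-1.2982]
Step 29: x=[1.1132] v=[-1.2551]
Step 30: x=[0.9926] v=[-1.2058]
Step 31: x=[0.8776] v=[-1.1504]
Step 32: x=[0.7687] v=[-1.0893]
Step 33: x=[0.6664] v=[-1.0227]
Step 34: x=[0.5713] v=[-0.9510]
Step 35: x=[0.4838] v=[-0.8746]
Step 36: x=[0.4044] v=[-0.7938]
Step 37: x=[0.3335] v=[-0.7090]
Step 38: x=[0.2714] v=[-0.6207]
Step 39: x=[0.2185] v=[-0.5293]
Step 40: x=[0.1750] v=[-0.4352]
Step 41: x=[0.1411] v=[-0.3390]
Step 42: x=[0.1170] v=[-0.2411]
Step 43: x=[0.1028] v=[-0.1420]
Step 44: x=[0.0986] v=[-0.0421]
Step 45: x=[0.1044] v=[0.0580]
First v>=0 after going negative at step 45, time=4.5000

Answer: 4.5000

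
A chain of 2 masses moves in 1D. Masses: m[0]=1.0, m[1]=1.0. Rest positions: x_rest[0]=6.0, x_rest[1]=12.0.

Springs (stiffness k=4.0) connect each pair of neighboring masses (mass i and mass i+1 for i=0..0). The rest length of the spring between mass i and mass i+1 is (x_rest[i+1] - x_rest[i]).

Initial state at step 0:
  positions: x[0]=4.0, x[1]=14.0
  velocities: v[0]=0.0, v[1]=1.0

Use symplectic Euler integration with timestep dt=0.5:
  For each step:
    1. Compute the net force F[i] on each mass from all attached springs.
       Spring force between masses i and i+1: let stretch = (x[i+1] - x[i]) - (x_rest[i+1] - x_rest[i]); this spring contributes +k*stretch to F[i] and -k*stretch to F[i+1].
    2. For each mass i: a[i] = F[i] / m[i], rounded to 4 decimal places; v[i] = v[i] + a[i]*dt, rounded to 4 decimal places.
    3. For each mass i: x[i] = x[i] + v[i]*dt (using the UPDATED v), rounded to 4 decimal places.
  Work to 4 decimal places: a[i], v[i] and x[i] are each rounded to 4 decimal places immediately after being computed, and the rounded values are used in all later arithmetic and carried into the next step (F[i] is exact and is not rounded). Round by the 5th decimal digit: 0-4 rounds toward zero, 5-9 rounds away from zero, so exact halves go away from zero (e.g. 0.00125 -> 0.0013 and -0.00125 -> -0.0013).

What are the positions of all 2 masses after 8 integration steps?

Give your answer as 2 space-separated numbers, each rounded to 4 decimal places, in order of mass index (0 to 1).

Answer: 6.0000 16.0000

Derivation:
Step 0: x=[4.0000 14.0000] v=[0.0000 1.0000]
Step 1: x=[8.0000 10.5000] v=[8.0000 -7.0000]
Step 2: x=[8.5000 10.5000] v=[1.0000 0.0000]
Step 3: x=[5.0000 14.5000] v=[-7.0000 8.0000]
Step 4: x=[5.0000 15.0000] v=[0.0000 1.0000]
Step 5: x=[9.0000 11.5000] v=[8.0000 -7.0000]
Step 6: x=[9.5000 11.5000] v=[1.0000 0.0000]
Step 7: x=[6.0000 15.5000] v=[-7.0000 8.0000]
Step 8: x=[6.0000 16.0000] v=[0.0000 1.0000]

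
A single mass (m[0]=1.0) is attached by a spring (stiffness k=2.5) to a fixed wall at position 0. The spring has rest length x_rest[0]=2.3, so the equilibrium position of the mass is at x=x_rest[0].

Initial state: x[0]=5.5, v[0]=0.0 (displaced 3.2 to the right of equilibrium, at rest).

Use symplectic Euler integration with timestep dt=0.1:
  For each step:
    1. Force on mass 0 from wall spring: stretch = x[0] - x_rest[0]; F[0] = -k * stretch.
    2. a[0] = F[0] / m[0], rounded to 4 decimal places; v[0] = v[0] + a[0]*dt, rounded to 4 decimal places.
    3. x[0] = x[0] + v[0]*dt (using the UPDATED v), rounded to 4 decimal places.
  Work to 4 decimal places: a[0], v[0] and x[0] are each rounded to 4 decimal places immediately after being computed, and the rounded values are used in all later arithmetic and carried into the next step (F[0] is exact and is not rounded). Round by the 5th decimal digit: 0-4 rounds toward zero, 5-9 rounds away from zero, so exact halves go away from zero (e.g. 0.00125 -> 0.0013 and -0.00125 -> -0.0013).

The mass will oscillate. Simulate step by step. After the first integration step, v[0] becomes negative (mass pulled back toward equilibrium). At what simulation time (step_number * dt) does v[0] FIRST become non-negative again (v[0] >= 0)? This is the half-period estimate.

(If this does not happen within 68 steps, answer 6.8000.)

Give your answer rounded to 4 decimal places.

Answer: 2.0000

Derivation:
Step 0: x=[5.5000] v=[0.0000]
Step 1: x=[5.4200] v=[-0.8000]
Step 2: x=[5.2620] v=[-1.5800]
Step 3: x=[5.0300] v=[-2.3205]
Step 4: x=[4.7297] v=[-3.0030]
Step 5: x=[4.3687] v=[-3.6104]
Step 6: x=[3.9559] v=[-4.1276]
Step 7: x=[3.5017] v=[-4.5416]
Step 8: x=[3.0175] v=[-4.8420]
Step 9: x=[2.5154] v=[-5.0214]
Step 10: x=[2.0079] v=[-5.0753]
Step 11: x=[1.5077] v=[-5.0023]
Step 12: x=[1.0273] v=[-4.8042]
Step 13: x=[0.5787] v=[-4.4860]
Step 14: x=[0.1731] v=[-4.0557]
Step 15: x=[-0.1793] v=[-3.5240]
Step 16: x=[-0.4697] v=[-2.9042]
Step 17: x=[-0.6909] v=[-2.2118]
Step 18: x=[-0.8373] v=[-1.4641]
Step 19: x=[-0.9053] v=[-0.6798]
Step 20: x=[-0.8932] v=[0.1215]
First v>=0 after going negative at step 20, time=2.0000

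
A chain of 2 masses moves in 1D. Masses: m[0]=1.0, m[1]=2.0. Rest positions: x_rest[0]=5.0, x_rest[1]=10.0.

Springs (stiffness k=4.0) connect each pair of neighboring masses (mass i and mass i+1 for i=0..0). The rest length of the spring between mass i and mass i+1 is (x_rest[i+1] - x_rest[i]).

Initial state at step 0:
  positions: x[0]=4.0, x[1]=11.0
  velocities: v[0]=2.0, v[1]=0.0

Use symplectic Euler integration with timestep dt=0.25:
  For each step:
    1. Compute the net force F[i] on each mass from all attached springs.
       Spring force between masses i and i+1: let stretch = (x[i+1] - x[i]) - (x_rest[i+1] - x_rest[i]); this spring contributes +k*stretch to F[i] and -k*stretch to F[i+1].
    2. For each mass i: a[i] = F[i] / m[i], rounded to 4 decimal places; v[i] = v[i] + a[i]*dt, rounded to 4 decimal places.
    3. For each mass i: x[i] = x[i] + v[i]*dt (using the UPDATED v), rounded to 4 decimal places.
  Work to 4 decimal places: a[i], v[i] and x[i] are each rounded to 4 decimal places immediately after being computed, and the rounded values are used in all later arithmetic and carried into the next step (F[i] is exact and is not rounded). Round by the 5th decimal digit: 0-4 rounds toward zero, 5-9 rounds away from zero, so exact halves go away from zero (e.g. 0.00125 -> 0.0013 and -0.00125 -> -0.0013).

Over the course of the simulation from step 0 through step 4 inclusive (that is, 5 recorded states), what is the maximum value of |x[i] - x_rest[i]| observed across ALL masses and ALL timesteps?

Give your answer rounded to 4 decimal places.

Answer: 2.6670

Derivation:
Step 0: x=[4.0000 11.0000] v=[2.0000 0.0000]
Step 1: x=[5.0000 10.7500] v=[4.0000 -1.0000]
Step 2: x=[6.1875 10.4063] v=[4.7500 -1.3750]
Step 3: x=[7.1797 10.1602] v=[3.9688 -0.9844]
Step 4: x=[7.6670 10.1666] v=[1.9493 0.0254]
Max displacement = 2.6670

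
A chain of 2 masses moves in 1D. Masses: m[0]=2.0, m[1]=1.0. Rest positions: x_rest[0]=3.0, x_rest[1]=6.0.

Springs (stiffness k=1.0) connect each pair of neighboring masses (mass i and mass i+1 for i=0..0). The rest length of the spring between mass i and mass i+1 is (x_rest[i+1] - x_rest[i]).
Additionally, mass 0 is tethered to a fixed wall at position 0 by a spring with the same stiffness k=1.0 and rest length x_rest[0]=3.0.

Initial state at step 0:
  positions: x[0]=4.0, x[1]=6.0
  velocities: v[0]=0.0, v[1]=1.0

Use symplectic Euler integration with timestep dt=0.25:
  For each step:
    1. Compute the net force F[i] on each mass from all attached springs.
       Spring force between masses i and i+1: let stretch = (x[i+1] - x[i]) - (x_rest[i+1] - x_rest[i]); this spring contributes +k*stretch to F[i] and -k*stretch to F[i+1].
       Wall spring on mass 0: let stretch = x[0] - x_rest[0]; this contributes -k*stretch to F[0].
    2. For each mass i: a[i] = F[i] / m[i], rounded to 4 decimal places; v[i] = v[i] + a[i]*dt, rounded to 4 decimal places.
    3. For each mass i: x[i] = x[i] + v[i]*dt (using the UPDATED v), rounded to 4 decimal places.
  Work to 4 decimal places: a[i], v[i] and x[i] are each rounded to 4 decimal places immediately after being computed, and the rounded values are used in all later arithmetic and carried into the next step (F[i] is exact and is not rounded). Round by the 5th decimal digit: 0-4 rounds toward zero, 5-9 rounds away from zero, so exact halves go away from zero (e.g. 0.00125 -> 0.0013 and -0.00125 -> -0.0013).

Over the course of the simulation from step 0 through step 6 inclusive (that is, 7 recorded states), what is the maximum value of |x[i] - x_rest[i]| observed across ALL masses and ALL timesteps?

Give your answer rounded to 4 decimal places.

Step 0: x=[4.0000 6.0000] v=[0.0000 1.0000]
Step 1: x=[3.9375 6.3125] v=[-0.2500 1.2500]
Step 2: x=[3.8262 6.6641] v=[-0.4453 1.4063]
Step 3: x=[3.6840 7.0258] v=[-0.5689 1.4468]
Step 4: x=[3.5311 7.3662] v=[-0.6117 1.3614]
Step 5: x=[3.3877 7.6544] v=[-0.5737 1.1526]
Step 6: x=[3.2718 7.8634] v=[-0.4638 0.8359]
Max displacement = 1.8634

Answer: 1.8634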